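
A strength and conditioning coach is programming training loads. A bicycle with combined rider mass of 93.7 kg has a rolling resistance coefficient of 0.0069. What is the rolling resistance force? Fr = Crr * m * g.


Fr = 0.0069 * 93.7 * 9.81
= 0.64653 * 9.81
= 6.342 N

6.342 N


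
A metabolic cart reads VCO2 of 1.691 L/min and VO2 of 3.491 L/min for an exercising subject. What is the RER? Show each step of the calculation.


RER = VCO2 / VO2 = 1.691 / 3.491 = 0.4844

0.4844


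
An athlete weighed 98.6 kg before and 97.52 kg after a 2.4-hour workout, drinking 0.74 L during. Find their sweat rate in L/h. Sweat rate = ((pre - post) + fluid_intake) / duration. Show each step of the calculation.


Body mass change = 1.08 kg
Total sweat loss = 1.08 + 0.74 = 1.82 L
Rate = 1.82 / 2.4 = 0.758 L/h

0.758 L/h


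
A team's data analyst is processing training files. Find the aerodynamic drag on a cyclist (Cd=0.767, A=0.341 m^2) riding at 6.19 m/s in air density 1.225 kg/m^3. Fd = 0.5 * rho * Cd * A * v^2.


Fd = 0.5 * 1.225 * 0.767 * 0.341 * 6.19^2
= 0.5 * 1.225 * 0.767 * 0.341 * 38.3161
= 6.138 N

6.138 N


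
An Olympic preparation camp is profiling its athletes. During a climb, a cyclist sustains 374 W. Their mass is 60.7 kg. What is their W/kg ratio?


Power-to-weight = 374 W / 60.7 kg
= 6.161 W/kg

6.161 W/kg


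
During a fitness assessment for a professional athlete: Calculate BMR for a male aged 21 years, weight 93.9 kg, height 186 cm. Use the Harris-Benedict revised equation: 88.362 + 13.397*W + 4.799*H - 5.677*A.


Substituting values:
W term = 13.397 * 93.9 = 1257.9783
H term = 4.799 * 186 = 892.614
A term = 5.677 * 21 = 119.217
BMR = 2119.74 kcal/day

2119.74 kcal/day


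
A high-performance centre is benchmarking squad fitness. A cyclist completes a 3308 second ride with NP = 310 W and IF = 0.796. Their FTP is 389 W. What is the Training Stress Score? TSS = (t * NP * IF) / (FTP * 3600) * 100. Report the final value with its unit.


t * NP * IF = 3308 * 310 * 0.796 = 816282.08
FTP * 3600 = 1400400
TSS = (816282.08 / 1400400) * 100 = 58.29

58.29 TSS


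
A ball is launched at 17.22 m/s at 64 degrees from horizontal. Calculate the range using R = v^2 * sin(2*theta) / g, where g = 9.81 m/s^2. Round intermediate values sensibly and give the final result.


sin(2 * 64) = sin(128) = 0.788011
v^2 = 17.22^2 = 296.5284
R = 296.5284 * 0.788011 / 9.81
= 23.819 m

23.819 m


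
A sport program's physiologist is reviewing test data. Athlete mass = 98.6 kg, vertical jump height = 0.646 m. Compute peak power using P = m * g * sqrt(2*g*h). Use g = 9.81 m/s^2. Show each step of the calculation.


sqrt(2 * 9.81 * 0.646) = sqrt(12.67452) = 3.560129 m/s
P = 98.6 * 9.81 * 3.560129
= 3443.59 W

3443.59 W


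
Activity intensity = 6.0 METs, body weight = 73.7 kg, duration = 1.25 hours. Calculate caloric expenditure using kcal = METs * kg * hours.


kcal = 6.0 * 73.7 * 1.25
= 442.2 * 1.25
= 552.75 kcal

552.75 kcal


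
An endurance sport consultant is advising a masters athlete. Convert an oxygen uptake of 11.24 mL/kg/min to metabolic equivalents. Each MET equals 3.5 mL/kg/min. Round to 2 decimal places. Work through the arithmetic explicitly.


One MET = 3.5 mL/kg/min
Number of METs = 11.24 / 3.5
= 3.21 METs

3.21 METs


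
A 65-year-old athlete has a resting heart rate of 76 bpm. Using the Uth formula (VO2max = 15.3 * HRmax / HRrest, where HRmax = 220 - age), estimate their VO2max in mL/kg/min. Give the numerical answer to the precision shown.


HRmax = 220 - 65 = 155 bpm
Ratio = HRmax / HRrest = 155 / 76 = 2.0395
VO2max = 15.3 * 2.0395 = 31.2 mL/kg/min

31.2 mL/kg/min


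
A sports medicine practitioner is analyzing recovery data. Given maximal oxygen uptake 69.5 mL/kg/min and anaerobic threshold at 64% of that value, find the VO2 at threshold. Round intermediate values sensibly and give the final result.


Percentage as decimal = 0.64
VO2 at AT = 69.5 * 0.64 = 44.48 mL/kg/min

44.48 mL/kg/min


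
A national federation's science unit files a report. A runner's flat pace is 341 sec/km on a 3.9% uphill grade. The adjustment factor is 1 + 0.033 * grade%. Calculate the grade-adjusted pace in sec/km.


Factor = 1 + 0.033 * 3.9 = 1.1287
Adjusted pace = 341 * 1.1287
= 384.89 sec/km

384.89 s/km


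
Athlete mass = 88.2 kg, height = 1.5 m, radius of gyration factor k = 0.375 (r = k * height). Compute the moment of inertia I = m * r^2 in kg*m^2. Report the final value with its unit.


r = k * height = 0.375 * 1.5 = 0.5625 m
r^2 = 0.5625^2 = 0.316406
I = 88.2 * 0.316406 = 27.907 kg*m^2

27.907 kg*m^2


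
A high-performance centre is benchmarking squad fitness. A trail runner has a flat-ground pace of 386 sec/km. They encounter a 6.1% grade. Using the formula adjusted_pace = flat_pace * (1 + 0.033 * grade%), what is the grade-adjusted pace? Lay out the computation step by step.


Grade factor = 1 + 0.033 * 6.1 = 1.2013
Adjusted = 386 * 1.2013 = 463.7 sec/km

463.7 s/km


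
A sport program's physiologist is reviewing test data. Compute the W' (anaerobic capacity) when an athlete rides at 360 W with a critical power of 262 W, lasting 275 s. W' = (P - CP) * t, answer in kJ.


Above-CP power = 98 W
Duration = 275 s
W' = 98 * 275 = 26950 J
Convert: 26950 / 1000 = 26.95 kJ

26.95 kJ


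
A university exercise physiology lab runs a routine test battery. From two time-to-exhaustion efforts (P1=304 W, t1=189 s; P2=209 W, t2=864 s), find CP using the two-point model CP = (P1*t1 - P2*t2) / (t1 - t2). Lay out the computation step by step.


Work in trial 1 = 57456 J
Work in trial 2 = 180576 J
Delta work = -123120 J
Delta time = -675 s
CP = -123120 / -675 = 182.4 W

182.4 W


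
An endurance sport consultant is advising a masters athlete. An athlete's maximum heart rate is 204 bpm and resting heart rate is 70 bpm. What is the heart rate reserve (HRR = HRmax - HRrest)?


HRR = HRmax - HRrest
= 204 - 70
= 134 bpm

134 bpm


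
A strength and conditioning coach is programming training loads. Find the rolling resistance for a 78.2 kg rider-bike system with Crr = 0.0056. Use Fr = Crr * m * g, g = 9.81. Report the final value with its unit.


m * g = 78.2 * 9.81 = 767.142 N
Fr = 0.0056 * 767.142 = 4.296 N

4.296 N


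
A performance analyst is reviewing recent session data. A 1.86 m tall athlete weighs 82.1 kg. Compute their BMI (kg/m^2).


height^2 = 3.4596 m^2
BMI = 82.1 / 3.4596 = 23.73 kg/m^2

23.73 kg/m^2


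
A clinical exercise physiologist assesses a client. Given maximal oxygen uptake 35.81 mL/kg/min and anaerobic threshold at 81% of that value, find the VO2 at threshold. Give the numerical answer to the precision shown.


Percentage as decimal = 0.81
VO2 at AT = 35.81 * 0.81 = 29.01 mL/kg/min

29.01 mL/kg/min


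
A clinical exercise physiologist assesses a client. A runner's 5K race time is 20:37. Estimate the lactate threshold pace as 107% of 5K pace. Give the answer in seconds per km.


Total race time = 20*60 + 37 = 1237 seconds
5K pace = 1237 / 5 = 247.4 sec/km
LT pace = 247.4 * 1.07 = 264.72 sec/km

264.72 s/km


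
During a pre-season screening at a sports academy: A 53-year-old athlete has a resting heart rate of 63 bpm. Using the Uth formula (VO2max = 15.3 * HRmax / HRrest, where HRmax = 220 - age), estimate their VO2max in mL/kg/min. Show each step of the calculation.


HRmax = 220 - 53 = 167 bpm
Ratio = HRmax / HRrest = 167 / 63 = 2.6508
VO2max = 15.3 * 2.6508 = 40.56 mL/kg/min

40.56 mL/kg/min


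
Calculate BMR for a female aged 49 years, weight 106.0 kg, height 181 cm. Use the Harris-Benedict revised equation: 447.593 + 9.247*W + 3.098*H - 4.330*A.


Substituting values:
W term = 9.247 * 106.0 = 980.182
H term = 3.098 * 181 = 560.738
A term = 4.330 * 49 = 212.17
BMR = 1776.34 kcal/day

1776.34 kcal/day


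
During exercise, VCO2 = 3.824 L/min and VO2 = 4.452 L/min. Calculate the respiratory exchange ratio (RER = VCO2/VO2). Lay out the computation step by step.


RER = VCO2 / VO2
= 3.824 / 4.452
= 0.8589

0.8589


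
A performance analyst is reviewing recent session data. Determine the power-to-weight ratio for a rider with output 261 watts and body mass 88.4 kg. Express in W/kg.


P/W = 261 / 88.4 = 2.952 W/kg

2.952 W/kg


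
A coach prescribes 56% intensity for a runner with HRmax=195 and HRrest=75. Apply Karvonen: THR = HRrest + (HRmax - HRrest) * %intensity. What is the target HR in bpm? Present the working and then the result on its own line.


Heart rate reserve = 195 - 75 = 120
Intensity fraction = 56 / 100 = 0.56
THR = 75 + 120 * 0.56 = 142.2 bpm

142.2 bpm


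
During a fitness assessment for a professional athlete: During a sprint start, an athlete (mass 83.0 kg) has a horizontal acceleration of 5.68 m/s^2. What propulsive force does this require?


Propulsive force = mass * acceleration
= 83.0 kg * 5.68 m/s^2
= 471.44 N

471.44 N


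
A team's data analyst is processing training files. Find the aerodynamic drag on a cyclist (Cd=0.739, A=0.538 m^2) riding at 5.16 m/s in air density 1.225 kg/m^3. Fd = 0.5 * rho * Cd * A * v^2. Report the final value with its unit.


Fd = 0.5 * 1.225 * 0.739 * 0.538 * 5.16^2
= 0.5 * 1.225 * 0.739 * 0.538 * 26.6256
= 6.484 N

6.484 N


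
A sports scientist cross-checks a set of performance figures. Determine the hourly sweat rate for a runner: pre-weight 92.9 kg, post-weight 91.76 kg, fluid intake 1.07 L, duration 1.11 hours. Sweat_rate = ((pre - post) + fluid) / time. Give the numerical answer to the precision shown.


Mass lost = 92.9 - 91.76 = 1.14 kg
Add fluid consumed: 1.14 + 1.07 = 2.21 L total sweat
Sweat rate = 2.21 / 1.11 = 1.991 L/h

1.991 L/h


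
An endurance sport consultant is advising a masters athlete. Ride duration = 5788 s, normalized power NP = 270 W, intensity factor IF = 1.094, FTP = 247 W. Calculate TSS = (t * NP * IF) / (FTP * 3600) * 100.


Numerator = 5788 * 270 * 1.094 = 1709659.44
Denominator = 247 * 3600 = 889200
TSS = 1709659.44 / 889200 * 100
= 192.27

192.27 TSS


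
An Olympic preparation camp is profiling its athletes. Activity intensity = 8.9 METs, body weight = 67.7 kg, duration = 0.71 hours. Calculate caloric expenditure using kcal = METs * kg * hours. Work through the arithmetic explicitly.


kcal = 8.9 * 67.7 * 0.71
= 602.53 * 0.71
= 427.8 kcal

427.8 kcal


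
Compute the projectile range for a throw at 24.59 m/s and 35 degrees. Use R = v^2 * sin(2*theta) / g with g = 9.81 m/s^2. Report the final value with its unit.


Two times the angle = 70 degrees
sin(70) = 0.939693
R = 604.6681 * 0.939693 / 9.81 = 57.921 m

57.921 m


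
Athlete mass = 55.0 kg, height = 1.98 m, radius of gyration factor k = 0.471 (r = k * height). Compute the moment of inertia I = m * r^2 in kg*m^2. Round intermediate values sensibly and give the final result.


r = k * height = 0.471 * 1.98 = 0.93258 m
r^2 = 0.93258^2 = 0.869705
I = 55.0 * 0.869705 = 47.834 kg*m^2

47.834 kg*m^2


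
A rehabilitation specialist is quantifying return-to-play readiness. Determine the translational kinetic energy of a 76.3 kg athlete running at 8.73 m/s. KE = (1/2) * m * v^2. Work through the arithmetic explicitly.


KE = 0.5 * m * v^2
= 0.5 * 76.3 * 8.73^2
= 0.5 * 76.3 * 76.2129
= 2907.52 J

2907.52 J


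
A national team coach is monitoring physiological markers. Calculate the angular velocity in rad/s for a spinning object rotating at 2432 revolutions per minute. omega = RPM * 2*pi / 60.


omega = RPM * 2*pi / 60
= 2432 * 6.28318531 / 60
= 254.678 rad/s

254.678 rad/s


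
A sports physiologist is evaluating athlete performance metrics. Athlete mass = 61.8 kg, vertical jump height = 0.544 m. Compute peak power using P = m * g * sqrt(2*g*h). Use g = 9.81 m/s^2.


sqrt(2 * 9.81 * 0.544) = sqrt(10.67328) = 3.266999 m/s
P = 61.8 * 9.81 * 3.266999
= 1980.64 W

1980.64 W


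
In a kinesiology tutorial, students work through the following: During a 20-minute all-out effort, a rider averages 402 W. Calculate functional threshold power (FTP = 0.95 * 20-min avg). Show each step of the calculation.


FTP = 0.95 * 402
= 381.9 W

381.9 W


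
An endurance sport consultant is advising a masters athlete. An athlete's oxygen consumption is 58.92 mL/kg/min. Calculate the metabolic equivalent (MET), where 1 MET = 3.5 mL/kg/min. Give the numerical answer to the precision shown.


MET = VO2 / 3.5
= 58.92 / 3.5
= 16.83 METs

16.83 METs


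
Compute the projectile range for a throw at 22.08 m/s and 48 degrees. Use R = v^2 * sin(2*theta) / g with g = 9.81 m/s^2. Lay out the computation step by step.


Two times the angle = 96 degrees
sin(96) = 0.994522
R = 487.5264 * 0.994522 / 9.81 = 49.425 m

49.425 m


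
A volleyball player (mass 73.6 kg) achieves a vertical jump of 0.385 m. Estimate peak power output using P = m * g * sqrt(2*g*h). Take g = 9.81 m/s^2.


2 * g * h = 2 * 9.81 * 0.385 = 7.5537
sqrt(7.5537) = 2.7484 m/s
P = 73.6 * 9.81 * 2.7484 = 1984.39 W

1984.39 W


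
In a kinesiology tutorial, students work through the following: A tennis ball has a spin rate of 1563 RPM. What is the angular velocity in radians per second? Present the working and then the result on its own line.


Convert RPM to rad/s: multiply by 2*pi and divide by 60
omega = 1563 * 2 * pi / 60
= 163.677 rad/s

163.677 rad/s


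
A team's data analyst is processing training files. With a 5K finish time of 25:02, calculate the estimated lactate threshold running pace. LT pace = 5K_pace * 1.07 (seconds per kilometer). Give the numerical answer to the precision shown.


Race duration = 1502 s for 5 km
Average pace = 1502 / 5 = 300.4 s/km
LT pace = 300.4 * 1.07
= 321.43 s/km

321.43 s/km


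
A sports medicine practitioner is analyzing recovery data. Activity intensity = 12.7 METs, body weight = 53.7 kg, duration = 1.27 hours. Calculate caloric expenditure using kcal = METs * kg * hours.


kcal = 12.7 * 53.7 * 1.27
= 681.99 * 1.27
= 866.13 kcal

866.13 kcal


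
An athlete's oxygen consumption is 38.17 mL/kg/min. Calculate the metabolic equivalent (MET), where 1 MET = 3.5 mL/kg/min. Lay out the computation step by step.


MET = VO2 / 3.5
= 38.17 / 3.5
= 10.91 METs

10.91 METs


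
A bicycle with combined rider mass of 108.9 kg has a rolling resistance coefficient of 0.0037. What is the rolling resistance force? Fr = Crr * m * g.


Fr = 0.0037 * 108.9 * 9.81
= 0.40293 * 9.81
= 3.953 N

3.953 N


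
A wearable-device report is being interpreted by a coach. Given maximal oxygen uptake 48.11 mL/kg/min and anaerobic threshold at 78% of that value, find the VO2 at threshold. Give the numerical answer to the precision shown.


Percentage as decimal = 0.78
VO2 at AT = 48.11 * 0.78 = 37.53 mL/kg/min

37.53 mL/kg/min


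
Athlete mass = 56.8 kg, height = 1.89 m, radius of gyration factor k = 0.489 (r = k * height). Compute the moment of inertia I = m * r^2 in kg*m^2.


r = k * height = 0.489 * 1.89 = 0.92421 m
r^2 = 0.92421^2 = 0.854164
I = 56.8 * 0.854164 = 48.517 kg*m^2

48.517 kg*m^2


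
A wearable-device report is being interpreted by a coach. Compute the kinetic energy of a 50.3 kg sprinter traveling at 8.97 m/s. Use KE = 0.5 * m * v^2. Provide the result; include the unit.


Velocity squared = 80.4609
KE = 0.5 * 50.3 * 80.4609 = 2023.59 J

2023.59 J


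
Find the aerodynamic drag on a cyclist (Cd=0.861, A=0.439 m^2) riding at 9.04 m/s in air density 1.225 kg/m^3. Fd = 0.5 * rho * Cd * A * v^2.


Fd = 0.5 * 1.225 * 0.861 * 0.439 * 9.04^2
= 0.5 * 1.225 * 0.861 * 0.439 * 81.7216
= 18.92 N

18.92 N


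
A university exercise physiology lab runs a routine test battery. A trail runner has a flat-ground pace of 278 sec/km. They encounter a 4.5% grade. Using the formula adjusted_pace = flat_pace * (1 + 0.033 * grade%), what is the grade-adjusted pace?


Grade factor = 1 + 0.033 * 4.5 = 1.1485
Adjusted = 278 * 1.1485 = 319.28 sec/km

319.28 s/km


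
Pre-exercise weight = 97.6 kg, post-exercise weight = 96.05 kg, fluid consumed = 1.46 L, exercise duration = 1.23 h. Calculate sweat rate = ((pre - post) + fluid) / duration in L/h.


Weight loss = 97.6 - 96.05 = 1.55 kg (approx L)
Total sweat = 1.55 + 1.46 = 3.01 L
Sweat rate = 3.01 / 1.23 = 2.447 L/h

2.447 L/h


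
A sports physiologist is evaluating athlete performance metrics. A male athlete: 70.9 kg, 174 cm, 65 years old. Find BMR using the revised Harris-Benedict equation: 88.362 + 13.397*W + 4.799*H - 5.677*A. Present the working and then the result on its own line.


Intercept = 88.362
Weight contribution = 13.397 * 70.9 = 949.8473
Height contribution = 4.799 * 174 = 835.026
Age contribution = 5.677 * 65 = 369.005
BMR = 88.362 + 949.8473 + 835.026 - 369.005
= 1504.23 kcal/day

1504.23 kcal/day


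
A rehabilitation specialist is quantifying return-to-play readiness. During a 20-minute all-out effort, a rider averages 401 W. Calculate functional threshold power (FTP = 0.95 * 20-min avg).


FTP = 0.95 * 401
= 380.95 W

380.95 W


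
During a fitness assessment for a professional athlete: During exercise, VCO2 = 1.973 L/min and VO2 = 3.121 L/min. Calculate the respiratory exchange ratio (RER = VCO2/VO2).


RER = VCO2 / VO2
= 1.973 / 3.121
= 0.6322

0.6322


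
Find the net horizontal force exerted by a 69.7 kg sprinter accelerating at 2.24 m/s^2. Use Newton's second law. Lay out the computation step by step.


Newton's second law: F = m * a
F = 69.7 * 2.24 = 156.13 N

156.13 N


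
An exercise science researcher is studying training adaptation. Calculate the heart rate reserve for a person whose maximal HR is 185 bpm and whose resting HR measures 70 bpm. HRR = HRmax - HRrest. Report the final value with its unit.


HRmax = 185 bpm
HRrest = 70 bpm
HRR = 185 - 70 = 115 bpm

115 bpm


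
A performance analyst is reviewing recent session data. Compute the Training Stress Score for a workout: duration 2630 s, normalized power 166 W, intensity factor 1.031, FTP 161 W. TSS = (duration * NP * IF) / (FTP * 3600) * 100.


Product = 2630 * 166 * 1.031 = 450113.98
Base = 161 * 3600 = 579600
TSS = 450113.98 / 579600 * 100 = 77.66

77.66 TSS


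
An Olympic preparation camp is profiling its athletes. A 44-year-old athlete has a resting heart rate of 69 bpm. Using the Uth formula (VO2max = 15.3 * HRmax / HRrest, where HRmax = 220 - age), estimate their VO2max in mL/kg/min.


HRmax = 220 - 44 = 176 bpm
Ratio = HRmax / HRrest = 176 / 69 = 2.5507
VO2max = 15.3 * 2.5507 = 39.03 mL/kg/min

39.03 mL/kg/min


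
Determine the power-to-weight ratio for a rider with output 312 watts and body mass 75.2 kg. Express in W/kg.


P/W = 312 / 75.2 = 4.149 W/kg

4.149 W/kg


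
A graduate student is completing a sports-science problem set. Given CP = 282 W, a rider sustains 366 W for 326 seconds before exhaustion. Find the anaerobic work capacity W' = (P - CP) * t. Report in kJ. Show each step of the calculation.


Excess power = 366 - 282 = 84 W
Work above CP = 84 * 326 = 27384 J
W' = 27.384 kJ

27.384 kJ


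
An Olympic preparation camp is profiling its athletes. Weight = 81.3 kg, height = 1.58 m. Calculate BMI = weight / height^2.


height^2 = 1.58^2 = 2.4964
BMI = 81.3 / 2.4964 = 32.57 kg/m^2

32.57 kg/m^2


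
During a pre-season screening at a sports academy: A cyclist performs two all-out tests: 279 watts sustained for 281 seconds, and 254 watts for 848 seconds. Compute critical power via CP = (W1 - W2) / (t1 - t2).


W1 = P1 * t1 = 279 * 281 = 78399 J
W2 = P2 * t2 = 254 * 848 = 215392 J
CP = (78399 - 215392) / (281 - 848)
= 241.61 W

241.61 W


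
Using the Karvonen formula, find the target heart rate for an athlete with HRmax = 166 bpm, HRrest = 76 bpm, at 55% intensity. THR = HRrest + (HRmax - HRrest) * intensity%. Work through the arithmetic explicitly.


HRR = 166 - 76 = 90
THR = 76 + 90 * 0.55
= 76 + 49.5
= 125.5 bpm

125.5 bpm


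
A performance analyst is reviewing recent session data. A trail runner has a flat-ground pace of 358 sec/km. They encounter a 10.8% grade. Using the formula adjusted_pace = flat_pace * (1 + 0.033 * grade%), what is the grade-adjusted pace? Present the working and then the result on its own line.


Grade factor = 1 + 0.033 * 10.8 = 1.3564
Adjusted = 358 * 1.3564 = 485.59 sec/km

485.59 s/km


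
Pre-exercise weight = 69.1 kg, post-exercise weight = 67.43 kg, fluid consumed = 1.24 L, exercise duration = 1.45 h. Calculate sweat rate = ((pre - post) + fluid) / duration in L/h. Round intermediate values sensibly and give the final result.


Weight loss = 69.1 - 67.43 = 1.67 kg (approx L)
Total sweat = 1.67 + 1.24 = 2.91 L
Sweat rate = 2.91 / 1.45 = 2.007 L/h

2.007 L/h


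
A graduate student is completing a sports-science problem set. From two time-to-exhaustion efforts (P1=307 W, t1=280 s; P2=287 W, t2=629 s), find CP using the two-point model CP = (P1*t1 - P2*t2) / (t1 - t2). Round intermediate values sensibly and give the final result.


Work in trial 1 = 85960 J
Work in trial 2 = 180523 J
Delta work = -94563 J
Delta time = -349 s
CP = -94563 / -349 = 270.95 W

270.95 W


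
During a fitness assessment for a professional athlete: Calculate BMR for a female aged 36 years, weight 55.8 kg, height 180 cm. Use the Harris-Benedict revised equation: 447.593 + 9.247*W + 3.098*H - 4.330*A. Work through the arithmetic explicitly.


Substituting values:
W term = 9.247 * 55.8 = 515.9826
H term = 3.098 * 180 = 557.64
A term = 4.330 * 36 = 155.88
BMR = 1365.34 kcal/day

1365.34 kcal/day


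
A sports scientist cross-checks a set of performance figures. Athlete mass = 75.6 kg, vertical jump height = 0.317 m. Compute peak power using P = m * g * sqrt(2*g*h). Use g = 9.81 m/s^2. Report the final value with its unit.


sqrt(2 * 9.81 * 0.317) = sqrt(6.21954) = 2.493901 m/s
P = 75.6 * 9.81 * 2.493901
= 1849.57 W

1849.57 W


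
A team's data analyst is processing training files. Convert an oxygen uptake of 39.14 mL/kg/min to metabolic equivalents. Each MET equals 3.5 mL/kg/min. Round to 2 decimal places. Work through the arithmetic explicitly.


One MET = 3.5 mL/kg/min
Number of METs = 39.14 / 3.5
= 11.18 METs

11.18 METs


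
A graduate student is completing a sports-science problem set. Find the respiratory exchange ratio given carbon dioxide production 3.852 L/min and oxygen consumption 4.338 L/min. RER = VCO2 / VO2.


VCO2 = 3.852 L/min
VO2 = 4.338 L/min
RER = 3.852 / 4.338 = 0.888

0.888


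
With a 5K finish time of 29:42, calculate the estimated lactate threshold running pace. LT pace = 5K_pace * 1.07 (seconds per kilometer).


Race duration = 1782 s for 5 km
Average pace = 1782 / 5 = 356.4 s/km
LT pace = 356.4 * 1.07
= 381.35 s/km

381.35 s/km


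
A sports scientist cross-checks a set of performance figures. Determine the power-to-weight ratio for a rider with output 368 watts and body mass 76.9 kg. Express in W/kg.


P/W = 368 / 76.9 = 4.785 W/kg

4.785 W/kg


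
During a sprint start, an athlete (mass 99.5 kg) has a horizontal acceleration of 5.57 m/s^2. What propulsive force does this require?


Propulsive force = mass * acceleration
= 99.5 kg * 5.57 m/s^2
= 554.22 N

554.22 N


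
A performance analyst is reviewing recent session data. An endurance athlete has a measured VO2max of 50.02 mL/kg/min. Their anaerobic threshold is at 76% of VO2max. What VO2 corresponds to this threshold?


Anaerobic threshold VO2 = VO2max * 76%
= 50.02 * 0.76
= 38.02 mL/kg/min

38.02 mL/kg/min


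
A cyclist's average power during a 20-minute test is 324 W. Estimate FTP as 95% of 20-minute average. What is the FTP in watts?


FTP = 20-min power * 0.95
= 324 * 0.95
= 307.8 W

307.8 W


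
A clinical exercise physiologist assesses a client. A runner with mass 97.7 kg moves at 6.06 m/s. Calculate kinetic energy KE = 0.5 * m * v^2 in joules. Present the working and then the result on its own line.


v^2 = 6.06^2 = 36.7236
KE = 0.5 * 97.7 * 36.7236
= 1793.95 J

1793.95 J


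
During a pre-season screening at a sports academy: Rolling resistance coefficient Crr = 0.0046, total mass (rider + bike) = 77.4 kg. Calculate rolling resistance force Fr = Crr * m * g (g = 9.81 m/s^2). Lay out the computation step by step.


Fr = Crr * m * g
= 0.0046 * 77.4 * 9.81
= 3.493 N

3.493 N


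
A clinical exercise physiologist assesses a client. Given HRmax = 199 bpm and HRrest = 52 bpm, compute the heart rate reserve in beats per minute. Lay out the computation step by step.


Heart rate reserve = maximum HR minus resting HR
HRR = 199 - 52 = 147 bpm

147 bpm


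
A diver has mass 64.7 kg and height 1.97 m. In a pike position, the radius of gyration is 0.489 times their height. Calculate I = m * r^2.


r = 0.489 * 1.97 = 0.96333 m
I = m * r^2 = 64.7 * 0.928005 = 60.042 kg*m^2

60.042 kg*m^2


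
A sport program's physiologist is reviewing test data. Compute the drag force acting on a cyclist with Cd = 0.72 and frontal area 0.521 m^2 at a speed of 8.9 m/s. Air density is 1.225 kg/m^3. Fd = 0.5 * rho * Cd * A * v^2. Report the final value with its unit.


Step 1: v^2 = 79.21
Step 2: Fd = 0.5 * 1.225 * 0.72 * 0.521 * 79.21
= 18.199 N

18.199 N


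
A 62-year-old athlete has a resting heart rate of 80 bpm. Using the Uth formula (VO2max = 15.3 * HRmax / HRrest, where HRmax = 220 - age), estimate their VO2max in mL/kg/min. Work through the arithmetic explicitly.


HRmax = 220 - 62 = 158 bpm
Ratio = HRmax / HRrest = 158 / 80 = 1.975
VO2max = 15.3 * 1.975 = 30.22 mL/kg/min

30.22 mL/kg/min


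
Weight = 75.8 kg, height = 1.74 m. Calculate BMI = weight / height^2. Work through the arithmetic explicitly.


height^2 = 1.74^2 = 3.0276
BMI = 75.8 / 3.0276 = 25.04 kg/m^2

25.04 kg/m^2


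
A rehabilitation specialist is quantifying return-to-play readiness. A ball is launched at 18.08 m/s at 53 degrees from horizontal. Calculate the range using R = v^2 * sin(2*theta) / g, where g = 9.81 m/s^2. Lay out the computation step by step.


sin(2 * 53) = sin(106) = 0.961262
v^2 = 18.08^2 = 326.8864
R = 326.8864 * 0.961262 / 9.81
= 32.031 m

32.031 m


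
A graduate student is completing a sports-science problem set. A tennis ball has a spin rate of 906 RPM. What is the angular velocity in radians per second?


Convert RPM to rad/s: multiply by 2*pi and divide by 60
omega = 906 * 2 * pi / 60
= 94.876 rad/s

94.876 rad/s


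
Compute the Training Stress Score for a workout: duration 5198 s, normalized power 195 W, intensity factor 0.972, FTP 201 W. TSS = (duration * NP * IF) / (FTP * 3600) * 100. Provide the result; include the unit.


Product = 5198 * 195 * 0.972 = 985228.92
Base = 201 * 3600 = 723600
TSS = 985228.92 / 723600 * 100 = 136.16

136.16 TSS


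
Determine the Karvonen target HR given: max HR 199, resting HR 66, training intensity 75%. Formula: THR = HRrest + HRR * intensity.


HRR = HRmax - HRrest = 199 - 66 = 133
THR = 66 + 133 * 0.75
= 165.75 bpm

165.75 bpm


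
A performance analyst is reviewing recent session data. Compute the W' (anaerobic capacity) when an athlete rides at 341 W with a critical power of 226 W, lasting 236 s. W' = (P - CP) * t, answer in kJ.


Above-CP power = 115 W
Duration = 236 s
W' = 115 * 236 = 27140 J
Convert: 27140 / 1000 = 27.14 kJ

27.14 kJ


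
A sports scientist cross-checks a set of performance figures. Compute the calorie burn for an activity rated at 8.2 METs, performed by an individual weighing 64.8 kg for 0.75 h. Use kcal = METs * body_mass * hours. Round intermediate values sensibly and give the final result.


Product of METs and mass = 8.2 * 64.8 = 531.36
Total kcal = 531.36 * 0.75 = 398.52 kcal

398.52 kcal


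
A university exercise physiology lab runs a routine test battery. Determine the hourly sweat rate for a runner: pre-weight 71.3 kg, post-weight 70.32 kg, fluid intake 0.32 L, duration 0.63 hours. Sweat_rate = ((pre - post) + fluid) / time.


Mass lost = 71.3 - 70.32 = 0.98 kg
Add fluid consumed: 0.98 + 0.32 = 1.3 L total sweat
Sweat rate = 1.3 / 0.63 = 2.063 L/h

2.063 L/h


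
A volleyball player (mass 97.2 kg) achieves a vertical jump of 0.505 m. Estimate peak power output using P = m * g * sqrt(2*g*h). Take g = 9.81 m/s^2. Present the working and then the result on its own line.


2 * g * h = 2 * 9.81 * 0.505 = 9.9081
sqrt(9.9081) = 3.147713 m/s
P = 97.2 * 9.81 * 3.147713 = 3001.45 W

3001.45 W


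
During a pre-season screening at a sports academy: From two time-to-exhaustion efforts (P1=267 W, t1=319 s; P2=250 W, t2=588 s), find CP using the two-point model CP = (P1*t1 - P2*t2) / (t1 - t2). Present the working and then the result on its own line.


Work in trial 1 = 85173 J
Work in trial 2 = 147000 J
Delta work = -61827 J
Delta time = -269 s
CP = -61827 / -269 = 229.84 W

229.84 W


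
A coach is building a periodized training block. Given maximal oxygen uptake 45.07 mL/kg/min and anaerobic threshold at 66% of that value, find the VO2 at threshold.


Percentage as decimal = 0.66
VO2 at AT = 45.07 * 0.66 = 29.75 mL/kg/min

29.75 mL/kg/min


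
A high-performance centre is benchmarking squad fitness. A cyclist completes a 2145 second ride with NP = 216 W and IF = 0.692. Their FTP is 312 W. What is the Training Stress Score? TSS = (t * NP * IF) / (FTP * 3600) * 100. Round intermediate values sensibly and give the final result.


t * NP * IF = 2145 * 216 * 0.692 = 320617.44
FTP * 3600 = 1123200
TSS = (320617.44 / 1123200) * 100 = 28.55

28.55 TSS


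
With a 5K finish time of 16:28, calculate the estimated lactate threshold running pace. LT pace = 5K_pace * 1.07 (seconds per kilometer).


Race duration = 988 s for 5 km
Average pace = 988 / 5 = 197.6 s/km
LT pace = 197.6 * 1.07
= 211.43 s/km

211.43 s/km


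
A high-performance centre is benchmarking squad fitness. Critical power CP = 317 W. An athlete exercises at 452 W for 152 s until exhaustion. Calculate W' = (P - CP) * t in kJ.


P - CP = 452 - 317 = 135 W
W' = 135 * 152 = 20520 J
= 20520 / 1000 = 20.52 kJ

20.52 kJ


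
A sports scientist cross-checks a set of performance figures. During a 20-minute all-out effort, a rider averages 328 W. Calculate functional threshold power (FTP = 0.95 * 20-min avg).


FTP = 0.95 * 328
= 311.6 W

311.6 W


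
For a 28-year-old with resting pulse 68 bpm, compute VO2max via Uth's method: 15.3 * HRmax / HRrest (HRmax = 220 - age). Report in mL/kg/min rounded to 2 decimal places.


Step 1: HRmax = 220 - 28 = 192 bpm
Step 2: Ratio = 192 / 68 = 2.8235
Step 3: VO2max = 15.3 * 2.8235 = 43.2 mL/kg/min

43.2 mL/kg/min


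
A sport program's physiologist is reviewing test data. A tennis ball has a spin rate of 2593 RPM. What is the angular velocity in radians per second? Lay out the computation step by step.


Convert RPM to rad/s: multiply by 2*pi and divide by 60
omega = 2593 * 2 * pi / 60
= 271.538 rad/s

271.538 rad/s


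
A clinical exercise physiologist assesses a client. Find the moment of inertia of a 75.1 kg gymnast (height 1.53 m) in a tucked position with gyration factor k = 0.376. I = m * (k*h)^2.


Radius of gyration = 0.376 * 1.53 = 0.57528 m
I = 75.1 * 0.57528^2
= 75.1 * 0.330947
= 24.854 kg*m^2

24.854 kg*m^2


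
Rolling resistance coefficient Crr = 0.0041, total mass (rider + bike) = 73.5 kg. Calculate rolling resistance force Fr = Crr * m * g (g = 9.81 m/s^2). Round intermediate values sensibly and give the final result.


Fr = Crr * m * g
= 0.0041 * 73.5 * 9.81
= 2.956 N

2.956 N


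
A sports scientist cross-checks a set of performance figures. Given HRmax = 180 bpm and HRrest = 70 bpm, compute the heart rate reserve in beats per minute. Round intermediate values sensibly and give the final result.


Heart rate reserve = maximum HR minus resting HR
HRR = 180 - 70 = 110 bpm

110 bpm


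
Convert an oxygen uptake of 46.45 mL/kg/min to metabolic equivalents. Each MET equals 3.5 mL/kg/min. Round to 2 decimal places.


One MET = 3.5 mL/kg/min
Number of METs = 46.45 / 3.5
= 13.27 METs

13.27 METs


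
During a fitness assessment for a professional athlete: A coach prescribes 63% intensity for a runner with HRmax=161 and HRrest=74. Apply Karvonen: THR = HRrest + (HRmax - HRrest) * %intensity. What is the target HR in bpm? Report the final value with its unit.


Heart rate reserve = 161 - 74 = 87
Intensity fraction = 63 / 100 = 0.63
THR = 74 + 87 * 0.63 = 128.81 bpm

128.81 bpm


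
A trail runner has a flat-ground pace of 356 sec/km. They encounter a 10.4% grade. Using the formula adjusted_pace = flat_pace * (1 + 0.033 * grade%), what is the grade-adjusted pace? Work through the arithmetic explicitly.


Grade factor = 1 + 0.033 * 10.4 = 1.3432
Adjusted = 356 * 1.3432 = 478.18 sec/km

478.18 s/km


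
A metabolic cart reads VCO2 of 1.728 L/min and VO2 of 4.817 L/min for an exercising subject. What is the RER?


RER = VCO2 / VO2 = 1.728 / 4.817 = 0.3587

0.3587


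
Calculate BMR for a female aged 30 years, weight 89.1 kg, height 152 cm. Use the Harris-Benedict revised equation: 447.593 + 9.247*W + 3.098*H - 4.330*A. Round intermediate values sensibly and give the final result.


Substituting values:
W term = 9.247 * 89.1 = 823.9077
H term = 3.098 * 152 = 470.896
A term = 4.330 * 30 = 129.9
BMR = 1612.5 kcal/day

1612.5 kcal/day


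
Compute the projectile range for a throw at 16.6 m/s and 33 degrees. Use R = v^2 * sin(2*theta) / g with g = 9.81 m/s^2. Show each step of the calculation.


Two times the angle = 66 degrees
sin(66) = 0.913545
R = 275.56 * 0.913545 / 9.81 = 25.661 m

25.661 m


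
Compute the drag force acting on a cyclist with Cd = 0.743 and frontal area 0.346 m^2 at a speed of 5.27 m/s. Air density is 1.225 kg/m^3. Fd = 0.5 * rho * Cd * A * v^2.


Step 1: v^2 = 27.7729
Step 2: Fd = 0.5 * 1.225 * 0.743 * 0.346 * 27.7729
= 4.373 N

4.373 N


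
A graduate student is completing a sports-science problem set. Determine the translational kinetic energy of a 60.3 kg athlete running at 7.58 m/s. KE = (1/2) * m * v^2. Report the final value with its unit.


KE = 0.5 * m * v^2
= 0.5 * 60.3 * 7.58^2
= 0.5 * 60.3 * 57.4564
= 1732.31 J

1732.31 J


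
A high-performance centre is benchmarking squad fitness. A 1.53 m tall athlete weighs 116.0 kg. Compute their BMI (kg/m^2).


height^2 = 2.3409 m^2
BMI = 116.0 / 2.3409 = 49.55 kg/m^2

49.55 kg/m^2


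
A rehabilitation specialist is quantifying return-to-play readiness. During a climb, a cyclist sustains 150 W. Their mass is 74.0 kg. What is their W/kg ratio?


Power-to-weight = 150 W / 74.0 kg
= 2.027 W/kg

2.027 W/kg


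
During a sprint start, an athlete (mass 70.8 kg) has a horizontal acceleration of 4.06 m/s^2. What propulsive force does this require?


Propulsive force = mass * acceleration
= 70.8 kg * 4.06 m/s^2
= 287.45 N

287.45 N


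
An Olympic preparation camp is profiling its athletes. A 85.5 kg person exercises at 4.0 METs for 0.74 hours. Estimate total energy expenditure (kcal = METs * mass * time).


Energy = METs * mass(kg) * time(h)
= 4.0 * 85.5 * 0.74
= 253.08 kcal

253.08 kcal


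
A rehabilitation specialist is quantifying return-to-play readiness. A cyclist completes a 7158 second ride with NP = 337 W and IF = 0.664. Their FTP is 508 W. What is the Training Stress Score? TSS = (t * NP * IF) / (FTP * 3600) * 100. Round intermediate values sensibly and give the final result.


t * NP * IF = 7158 * 337 * 0.664 = 1601731.344
FTP * 3600 = 1828800
TSS = (1601731.344 / 1828800) * 100 = 87.58

87.58 TSS


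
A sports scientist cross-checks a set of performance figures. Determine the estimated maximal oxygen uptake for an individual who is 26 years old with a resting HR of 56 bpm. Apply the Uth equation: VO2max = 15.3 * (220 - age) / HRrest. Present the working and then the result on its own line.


HRmax = 220 - 26 = 194
VO2max = 15.3 * (194 / 56)
= 15.3 * 3.4643
= 53.0 mL/kg/min

53.0 mL/kg/min


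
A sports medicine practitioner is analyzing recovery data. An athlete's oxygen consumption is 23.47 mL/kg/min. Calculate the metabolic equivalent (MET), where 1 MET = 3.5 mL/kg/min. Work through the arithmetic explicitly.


MET = VO2 / 3.5
= 23.47 / 3.5
= 6.71 METs

6.71 METs


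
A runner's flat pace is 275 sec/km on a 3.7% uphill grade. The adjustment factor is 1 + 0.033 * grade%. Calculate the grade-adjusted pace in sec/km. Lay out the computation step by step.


Factor = 1 + 0.033 * 3.7 = 1.1221
Adjusted pace = 275 * 1.1221
= 308.58 sec/km

308.58 s/km


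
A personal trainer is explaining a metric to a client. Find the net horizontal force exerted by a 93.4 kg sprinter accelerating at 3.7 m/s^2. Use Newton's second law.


Newton's second law: F = m * a
F = 93.4 * 3.7 = 345.58 N

345.58 N


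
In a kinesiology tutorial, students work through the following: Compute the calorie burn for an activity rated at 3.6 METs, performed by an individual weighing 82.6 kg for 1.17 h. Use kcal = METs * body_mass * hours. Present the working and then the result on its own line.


Product of METs and mass = 3.6 * 82.6 = 297.36
Total kcal = 297.36 * 1.17 = 347.91 kcal

347.91 kcal


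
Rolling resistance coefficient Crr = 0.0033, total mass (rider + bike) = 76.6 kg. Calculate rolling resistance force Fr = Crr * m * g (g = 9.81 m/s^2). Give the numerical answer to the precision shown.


Fr = Crr * m * g
= 0.0033 * 76.6 * 9.81
= 2.48 N

2.48 N


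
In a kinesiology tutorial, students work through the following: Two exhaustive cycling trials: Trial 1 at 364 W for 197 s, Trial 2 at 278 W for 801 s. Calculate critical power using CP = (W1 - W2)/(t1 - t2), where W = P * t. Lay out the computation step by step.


W1 = 364 * 197 = 71708 J
W2 = 278 * 801 = 222678 J
CP = (71708 - 222678) / (197 - 801)
= -150970 / -604
= 249.95 W

249.95 W


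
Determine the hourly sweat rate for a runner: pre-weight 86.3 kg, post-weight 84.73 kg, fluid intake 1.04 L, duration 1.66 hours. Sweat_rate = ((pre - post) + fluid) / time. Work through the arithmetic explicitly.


Mass lost = 86.3 - 84.73 = 1.57 kg
Add fluid consumed: 1.57 + 1.04 = 2.61 L total sweat
Sweat rate = 2.61 / 1.66 = 1.572 L/h

1.572 L/h


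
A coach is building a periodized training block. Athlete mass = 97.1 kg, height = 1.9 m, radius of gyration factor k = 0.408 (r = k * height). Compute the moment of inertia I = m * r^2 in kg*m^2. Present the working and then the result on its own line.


r = k * height = 0.408 * 1.9 = 0.7752 m
r^2 = 0.7752^2 = 0.600935
I = 97.1 * 0.600935 = 58.351 kg*m^2

58.351 kg*m^2


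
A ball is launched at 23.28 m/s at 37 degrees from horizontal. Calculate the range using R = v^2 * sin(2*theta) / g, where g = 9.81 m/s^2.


sin(2 * 37) = sin(74) = 0.961262
v^2 = 23.28^2 = 541.9584
R = 541.9584 * 0.961262 / 9.81
= 53.105 m

53.105 m


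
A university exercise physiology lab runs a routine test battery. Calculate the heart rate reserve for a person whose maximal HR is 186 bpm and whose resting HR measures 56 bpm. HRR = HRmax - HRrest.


HRmax = 186 bpm
HRrest = 56 bpm
HRR = 186 - 56 = 130 bpm

130 bpm


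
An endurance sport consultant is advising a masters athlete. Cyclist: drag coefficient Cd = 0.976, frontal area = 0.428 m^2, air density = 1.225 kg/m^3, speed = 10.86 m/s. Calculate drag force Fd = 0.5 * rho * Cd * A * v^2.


v^2 = 10.86^2 = 117.9396
Fd = 0.5 * 1.225 * 0.976 * 0.428 * 117.9396
= 30.176 N

30.176 N


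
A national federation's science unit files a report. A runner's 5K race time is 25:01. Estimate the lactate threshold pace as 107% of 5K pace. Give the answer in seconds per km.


Total race time = 25*60 + 1 = 1501 seconds
5K pace = 1501 / 5 = 300.2 sec/km
LT pace = 300.2 * 1.07 = 321.21 sec/km

321.21 s/km


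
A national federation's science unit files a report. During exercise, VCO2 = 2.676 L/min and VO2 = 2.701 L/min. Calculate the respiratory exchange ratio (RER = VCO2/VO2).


RER = VCO2 / VO2
= 2.676 / 2.701
= 0.9907

0.9907
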